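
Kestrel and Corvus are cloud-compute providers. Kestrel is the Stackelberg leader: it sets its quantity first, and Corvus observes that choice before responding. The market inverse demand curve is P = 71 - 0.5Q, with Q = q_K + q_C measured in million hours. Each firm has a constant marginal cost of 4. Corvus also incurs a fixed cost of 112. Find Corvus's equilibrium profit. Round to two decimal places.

Solve by backward induction. Given q_K, the follower Corvus maximises π_C = (71 - (1/2)q_K - (1/2)q_C)q_C - 4q_C.
Follower FOC: 67 - (1/2)q_K - q_C = 0, so q_C(q_K) = (67 - (1/2)q_K).
Kestrel substitutes q_C(q_K) into its own profit: π_K = q_K(71 - (1/2)q_K - (67 - (1/2)q_K)/2) - 4q_K = (75/2 - (1/4)q_K)q_K - 4q_K.
Maximising: ∂π_K/∂q_K = 67/2 - (1/2)q_K = 0, giving q_K = 67.
Then q_C = (67 - (1/2)·67) = 67/2.
Price P = 71 - (1/2)·(201/2) = 83/4.
Corvus's profit: (83/4 - 4)·(67/2) - 112 = 449.1250.

449.13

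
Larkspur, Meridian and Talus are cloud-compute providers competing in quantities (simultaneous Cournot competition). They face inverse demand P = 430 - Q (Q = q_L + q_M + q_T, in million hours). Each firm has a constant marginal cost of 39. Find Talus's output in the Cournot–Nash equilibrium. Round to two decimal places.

Each firm earns π_i = (430 - Q)q_i - 39q_i.
Setting ∂π_i/∂q_i = 0 with rivals' quantities fixed: 391 - 2q_i - Σ_{j≠i} q_j = 0.
By symmetry each firm produces the same amount; substituting Σ_{j≠i} q_j = 2q_i yields q_i = 391/4.

97.75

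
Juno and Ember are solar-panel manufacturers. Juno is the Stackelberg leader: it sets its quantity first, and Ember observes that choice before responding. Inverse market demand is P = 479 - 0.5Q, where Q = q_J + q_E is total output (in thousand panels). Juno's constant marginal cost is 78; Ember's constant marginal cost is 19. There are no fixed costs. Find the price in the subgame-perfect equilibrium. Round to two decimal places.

163.50

The follower Ember best-responds to any q_J: π_E = (479 - 0.5Q)q_E - 19q_E.
∂π_E/∂q_E = 460 - (1/2)q_J - q_E = 0 gives the reaction function q_E = (460 - (1/2)q_J).
The leader anticipates this reaction. Substituting into P = 479 - 0.5Q gives P = 249 - (1/4)q_J, so π_J = (249 - (1/4)q_J)q_J - 78q_J.
Maximising: ∂π_J/∂q_J = 171 - (1/2)q_J = 0, giving q_J = 342.
Then q_E = (460 - (1/2)·342) = 289.
Total output Q = 631, so price P = 479 - (1/2)·631 = 327/2.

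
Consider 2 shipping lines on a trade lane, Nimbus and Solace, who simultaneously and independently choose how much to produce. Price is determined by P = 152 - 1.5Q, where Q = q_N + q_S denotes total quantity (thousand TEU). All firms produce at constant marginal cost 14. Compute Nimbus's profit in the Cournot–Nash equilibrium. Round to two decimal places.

Each firm earns π_i = (152 - 1.5Q)q_i - 14q_i.
First-order condition (treating rivals' output as given): 138 - 3q_i - (3/2)q_j = 0.
With identical firms every q_j equals q_i, so q_j = q_i and 138 = (9/2)q_i, giving q_i = 92/3.
Price P = 152 - (3/2)·(184/3) = 60.
Nimbus's profit: (60 - 14)·(92/3) = 1410.6667.

1410.67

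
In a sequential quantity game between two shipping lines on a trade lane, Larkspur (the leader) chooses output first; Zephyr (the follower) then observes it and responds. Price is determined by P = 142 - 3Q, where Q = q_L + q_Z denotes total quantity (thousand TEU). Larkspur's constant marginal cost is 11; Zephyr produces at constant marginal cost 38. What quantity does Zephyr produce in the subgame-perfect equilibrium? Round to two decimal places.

Solve by backward induction. Given q_L, the follower Zephyr maximises π_Z = (142 - 3q_L - 3q_Z)q_Z - 38q_Z.
∂π_Z/∂q_Z = 104 - 3q_L - 6q_Z = 0 gives the reaction function q_Z = (104 - 3q_L)/6.
Larkspur substitutes q_Z(q_L) into its own profit: π_L = q_L(142 - 3q_L - (104 - 3q_L)/2) - 11q_L = (90 - (3/2)q_L)q_L - 11q_L.
Maximising: ∂π_L/∂q_L = 79 - 3q_L = 0, giving q_L = 79/3.
Then q_Z = (104 - 3·(79/3))/6 = 25/6.

4.17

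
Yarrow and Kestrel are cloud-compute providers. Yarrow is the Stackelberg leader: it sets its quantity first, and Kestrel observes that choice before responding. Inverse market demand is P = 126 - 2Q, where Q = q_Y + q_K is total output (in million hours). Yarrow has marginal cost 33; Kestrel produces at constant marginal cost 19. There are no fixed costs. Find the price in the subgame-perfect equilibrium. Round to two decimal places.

52.75

The follower Kestrel best-responds to any q_Y: π_K = (126 - 2Q)q_K - 19q_K.
Follower FOC: 107 - 2q_Y - 4q_K = 0, so q_K(q_Y) = (107 - 2q_Y)/4.
Yarrow substitutes q_K(q_Y) into its own profit: π_Y = q_Y(126 - 2q_Y - (107 - 2q_Y)/2) - 33q_Y = (145/2 - q_Y)q_Y - 33q_Y.
Leader FOC: 79/2 - 2q_Y = 0, so q_Y = 79/4.
Then q_K = (107 - 2·(79/4))/4 = 135/8.
Total output Q = 293/8, so price P = 126 - 2·(293/8) = 211/4.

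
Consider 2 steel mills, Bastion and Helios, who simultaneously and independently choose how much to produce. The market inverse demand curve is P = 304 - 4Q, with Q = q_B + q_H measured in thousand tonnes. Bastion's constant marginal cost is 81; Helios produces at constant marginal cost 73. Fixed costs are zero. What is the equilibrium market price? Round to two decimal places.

152.67

Bastion's profit: π_B = (304 - 4Q)q_B - (81q_B). Setting ∂π_B/∂q_B = 0: 223 - 8q_B - 4(q_H) = 0.
Helios's first-order condition: 231 - 8q_H - 4(q_B) = 0.
Best responses: q_B = (223 - 4q_H)/8, q_H = (231 - 4q_B)/8.
Substituting one into the other gives q_B = 215/12 and q_H = 239/12.
Total output Q = 227/6, so price P = 304 - 4·(227/6) = 458/3.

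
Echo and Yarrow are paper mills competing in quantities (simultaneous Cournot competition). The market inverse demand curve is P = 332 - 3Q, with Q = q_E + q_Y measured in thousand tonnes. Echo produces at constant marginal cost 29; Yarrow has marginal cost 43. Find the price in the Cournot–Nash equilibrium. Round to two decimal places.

134.67

Echo's profit: π_E = (332 - 3Q)q_E - (29q_E). Setting ∂π_E/∂q_E = 0: 303 - 6q_E - 3(q_Y) = 0.
Yarrow's profit: π_Y = (332 - 3Q)q_Y - (43q_Y). Setting ∂π_Y/∂q_Y = 0: 289 - 6q_Y - 3(q_E) = 0.
So q_E = (303 - 3q_Y)/6 and q_Y = (289 - 3q_E)/6.
Substituting one into the other gives q_E = 317/9 and q_Y = 275/9.
Total output Q = 592/9, so price P = 332 - 3·(592/9) = 404/3.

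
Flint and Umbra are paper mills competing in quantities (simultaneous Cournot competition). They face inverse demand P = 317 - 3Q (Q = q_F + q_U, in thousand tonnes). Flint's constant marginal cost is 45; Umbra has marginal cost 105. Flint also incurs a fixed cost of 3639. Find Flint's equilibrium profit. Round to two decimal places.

Flint's profit: π_F = (317 - 3Q)q_F - (45q_F). Setting ∂π_F/∂q_F = 0: 272 - 6q_F - 3(q_U) = 0.
Umbra's profit: π_U = (317 - 3Q)q_U - (105q_U). Setting ∂π_U/∂q_U = 0: 212 - 6q_U - 3(q_F) = 0.
Best responses: q_F = (272 - 3q_U)/6, q_U = (212 - 3q_F)/6.
Solving the pair: q_F = 332/9, q_U = 152/9.
Price P = 317 - 3·(484/9) = 467/3.
Flint's profit: (467/3 - 45)·(332/9) - 3639 = 443.3704.

443.37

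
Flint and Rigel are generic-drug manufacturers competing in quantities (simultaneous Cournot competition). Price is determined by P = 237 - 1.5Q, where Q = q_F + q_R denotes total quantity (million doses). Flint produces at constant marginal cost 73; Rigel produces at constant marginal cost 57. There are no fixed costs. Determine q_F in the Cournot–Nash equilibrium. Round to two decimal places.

Flint's profit: π_F = (237 - 1.5Q)q_F - (73q_F). Setting ∂π_F/∂q_F = 0: 164 - 3q_F - (3/2)(q_R) = 0.
Rigel's first-order condition: 180 - 3q_R - (3/2)(q_F) = 0.
Rearranging gives the reaction functions q_F = (164 - (3/2)q_R)/3 and q_R = (180 - (3/2)q_F)/3.
Substituting one into the other gives q_F = 296/9 and q_R = 392/9.

32.89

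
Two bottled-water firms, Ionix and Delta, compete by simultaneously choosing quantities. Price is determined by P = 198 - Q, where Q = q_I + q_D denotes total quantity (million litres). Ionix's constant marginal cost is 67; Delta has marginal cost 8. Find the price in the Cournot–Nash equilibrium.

Ionix's profit: π_I = (198 - Q)q_I - (67q_I). Setting ∂π_I/∂q_I = 0: 131 - 2q_I - (q_D) = 0.
Delta's profit: π_D = (198 - Q)q_D - (8q_D). Setting ∂π_D/∂q_D = 0: 190 - 2q_D - (q_I) = 0.
Rearranging gives the reaction functions q_I = (131 - q_D)/2 and q_D = (190 - q_I)/2.
Substituting one into the other gives q_I = 24 and q_D = 83.
Total output Q = 107, so price P = 198 - 107 = 91.

91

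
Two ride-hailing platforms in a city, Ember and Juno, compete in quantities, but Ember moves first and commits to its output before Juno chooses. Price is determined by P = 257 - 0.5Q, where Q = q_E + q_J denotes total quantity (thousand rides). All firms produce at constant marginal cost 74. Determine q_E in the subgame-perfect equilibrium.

183

The follower Juno best-responds to any q_E: π_J = (257 - 0.5Q)q_J - 74q_J.
∂π_J/∂q_J = 183 - (1/2)q_E - q_J = 0 gives the reaction function q_J = (183 - (1/2)q_E).
Ember substitutes q_J(q_E) into its own profit: π_E = q_E(257 - (1/2)q_E - (183 - (1/2)q_E)/2) - 74q_E = (331/2 - (1/4)q_E)q_E - 74q_E.
Leader FOC: 183/2 - (1/2)q_E = 0, so q_E = 183.
Then q_J = (183 - (1/2)·183) = 183/2.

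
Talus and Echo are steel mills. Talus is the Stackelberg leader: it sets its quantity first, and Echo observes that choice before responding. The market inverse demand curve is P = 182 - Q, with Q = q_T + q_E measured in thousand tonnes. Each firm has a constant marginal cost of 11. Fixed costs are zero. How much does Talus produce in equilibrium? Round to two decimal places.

85.50

Solve by backward induction. Given q_T, the follower Echo maximises π_E = (182 - q_T - q_E)q_E - 11q_E.
Setting the follower's marginal profit to zero, 171 - q_T - 2q_E = 0, i.e. q_E = (171 - q_T)/2.
The leader anticipates this reaction. Substituting into P = 182 - Q gives P = 193/2 - (1/2)q_T, so π_T = (193/2 - (1/2)q_T)q_T - 11q_T.
The leader's first-order condition 171/2 - q_T = 0 yields q_T = 171/2.
Then q_E = (171 - 171/2)/2 = 171/4.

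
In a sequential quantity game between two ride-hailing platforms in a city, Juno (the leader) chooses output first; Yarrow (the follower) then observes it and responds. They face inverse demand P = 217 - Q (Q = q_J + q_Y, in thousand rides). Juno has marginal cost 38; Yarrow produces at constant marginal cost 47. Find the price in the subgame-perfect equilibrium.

85

The follower Yarrow best-responds to any q_J: π_Y = (217 - Q)q_Y - 47q_Y.
Setting the follower's marginal profit to zero, 170 - q_J - 2q_Y = 0, i.e. q_Y = (170 - q_J)/2.
The leader anticipates this reaction. Substituting into P = 217 - Q gives P = 132 - (1/2)q_J, so π_J = (132 - (1/2)q_J)q_J - 38q_J.
The leader's first-order condition 94 - q_J = 0 yields q_J = 94.
Then q_Y = (170 - 94)/2 = 38.
Total output Q = 132, so price P = 217 - 132 = 85.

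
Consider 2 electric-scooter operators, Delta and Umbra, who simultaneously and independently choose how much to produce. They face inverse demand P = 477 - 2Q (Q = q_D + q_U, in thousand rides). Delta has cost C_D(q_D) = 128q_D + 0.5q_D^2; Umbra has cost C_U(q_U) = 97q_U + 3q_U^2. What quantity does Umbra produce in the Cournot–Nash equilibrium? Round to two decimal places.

26.13

Delta's profit: π_D = (477 - 2Q)q_D - (128q_D + (1/2)q_D²). Setting ∂π_D/∂q_D = 0: 349 - 5q_D - 2(q_U) = 0.
Umbra's profit: π_U = (477 - 2Q)q_U - (97q_U + 3q_U²). Setting ∂π_U/∂q_U = 0: 380 - 10q_U - 2(q_D) = 0.
Best responses: q_D = (349 - 2q_U)/5, q_U = (380 - 2q_D)/10.
Solving the pair: q_D = 1365/23, q_U = 601/23.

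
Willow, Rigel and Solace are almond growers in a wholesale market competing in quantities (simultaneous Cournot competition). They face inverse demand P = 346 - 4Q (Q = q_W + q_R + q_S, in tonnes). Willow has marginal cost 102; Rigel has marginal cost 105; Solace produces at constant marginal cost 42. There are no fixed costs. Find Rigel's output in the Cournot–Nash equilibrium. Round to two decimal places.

10.94

Willow's profit: π_W = (346 - 4Q)q_W - (102q_W). Setting ∂π_W/∂q_W = 0: 244 - 8q_W - 4(q_R + q_S) = 0.
Rigel's profit: π_R = (346 - 4Q)q_R - (105q_R). Setting ∂π_R/∂q_R = 0: 241 - 8q_R - 4(q_W + q_S) = 0.
Solace's profit: π_S = (346 - 4Q)q_S - (42q_S). Setting ∂π_S/∂q_S = 0: 304 - 8q_S - 4(q_W + q_R) = 0.
Summing all 3 equations gives 789 − 16Q = 0, hence Q = 789/16.
Back-substituting: q_W = (244 − 789/4)/4 = 187/16, q_R = (241 − 789/4)/4 = 175/16, q_S = (304 − 789/4)/4 = 427/16.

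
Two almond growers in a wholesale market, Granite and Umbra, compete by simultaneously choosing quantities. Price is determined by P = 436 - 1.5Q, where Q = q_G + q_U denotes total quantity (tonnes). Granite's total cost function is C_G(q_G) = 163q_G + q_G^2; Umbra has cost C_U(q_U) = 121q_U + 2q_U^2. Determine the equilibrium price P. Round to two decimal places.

Granite's profit: π_G = (436 - 1.5Q)q_G - (163q_G + q_G²). Setting ∂π_G/∂q_G = 0: 273 - 5q_G - (3/2)(q_U) = 0.
Umbra's profit: π_U = (436 - 1.5Q)q_U - (121q_U + 2q_U²). Setting ∂π_U/∂q_U = 0: 315 - 7q_U - (3/2)(q_G) = 0.
Best responses: q_G = (273 - (3/2)q_U)/5, q_U = (315 - (3/2)q_G)/7.
Solving the pair: q_G = 43.9237, q_U = 35.5878.
Total output Q = 79.5115, so price P = 436 - (3/2)·79.5115 = 316.7328.

316.73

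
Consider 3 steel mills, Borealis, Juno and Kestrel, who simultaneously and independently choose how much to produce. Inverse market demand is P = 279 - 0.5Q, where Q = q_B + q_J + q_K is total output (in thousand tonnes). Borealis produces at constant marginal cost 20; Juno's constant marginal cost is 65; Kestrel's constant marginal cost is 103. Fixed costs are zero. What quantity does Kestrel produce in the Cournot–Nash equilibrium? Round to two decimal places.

27.50

Borealis's profit: π_B = (279 - 0.5Q)q_B - (20q_B). Setting ∂π_B/∂q_B = 0: 259 - q_B - (1/2)(q_J + q_K) = 0.
Juno's first-order condition: 214 - q_J - (1/2)(q_B + q_K) = 0.
Kestrel's profit: π_K = (279 - 0.5Q)q_K - (103q_K). Setting ∂π_K/∂q_K = 0: 176 - q_K - (1/2)(q_B + q_J) = 0.
Adding the 3 first-order conditions: 649 − 2Q = 0, so Q = 649/2.
Back-substituting: q_B = (259 − 649/4)/(1/2) = 387/2, q_J = (214 − 649/4)/(1/2) = 207/2, q_K = (176 − 649/4)/(1/2) = 55/2.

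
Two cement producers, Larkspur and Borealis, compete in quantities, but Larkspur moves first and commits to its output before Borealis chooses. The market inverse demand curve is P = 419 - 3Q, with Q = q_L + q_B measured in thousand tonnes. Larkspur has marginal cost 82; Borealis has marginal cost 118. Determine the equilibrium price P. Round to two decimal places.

175.25

Solve by backward induction. Given q_L, the follower Borealis maximises π_B = (419 - 3q_L - 3q_B)q_B - 118q_B.
Follower FOC: 301 - 3q_L - 6q_B = 0, so q_B(q_L) = (301 - 3q_L)/6.
Larkspur substitutes q_B(q_L) into its own profit: π_L = q_L(419 - 3q_L - (301 - 3q_L)/2) - 82q_L = (537/2 - (3/2)q_L)q_L - 82q_L.
The leader's first-order condition 373/2 - 3q_L = 0 yields q_L = 373/6.
Then q_B = (301 - 3·(373/6))/6 = 229/12.
Total output Q = 325/4, so price P = 419 - 3·(325/4) = 701/4.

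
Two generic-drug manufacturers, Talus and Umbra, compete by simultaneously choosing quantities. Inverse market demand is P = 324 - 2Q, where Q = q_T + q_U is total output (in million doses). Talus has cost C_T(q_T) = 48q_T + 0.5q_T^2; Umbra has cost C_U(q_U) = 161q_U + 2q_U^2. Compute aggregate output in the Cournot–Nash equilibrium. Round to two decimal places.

59.58

Talus's profit: π_T = (324 - 2Q)q_T - (48q_T + (1/2)q_T²). Setting ∂π_T/∂q_T = 0: 276 - 5q_T - 2(q_U) = 0.
Umbra's profit: π_U = (324 - 2Q)q_U - (161q_U + 2q_U²). Setting ∂π_U/∂q_U = 0: 163 - 8q_U - 2(q_T) = 0.
So q_T = (276 - 2q_U)/5 and q_U = (163 - 2q_T)/8.
Substituting one into the other gives q_T = 941/18 and q_U = 263/36.
Total output Q = 941/18 + 263/36 = 715/12.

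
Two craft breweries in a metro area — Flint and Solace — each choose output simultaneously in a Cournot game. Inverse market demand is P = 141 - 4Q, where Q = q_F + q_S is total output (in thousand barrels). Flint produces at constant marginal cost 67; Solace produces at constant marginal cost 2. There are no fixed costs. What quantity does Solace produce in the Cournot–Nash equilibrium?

Flint's profit: π_F = (141 - 4Q)q_F - (67q_F). Setting ∂π_F/∂q_F = 0: 74 - 8q_F - 4(q_S) = 0.
Solace's profit: π_S = (141 - 4Q)q_S - (2q_S). Setting ∂π_S/∂q_S = 0: 139 - 8q_S - 4(q_F) = 0.
Rearranging gives the reaction functions q_F = (74 - 4q_S)/8 and q_S = (139 - 4q_F)/8.
Substituting one into the other gives q_F = 3/4 and q_S = 17.

17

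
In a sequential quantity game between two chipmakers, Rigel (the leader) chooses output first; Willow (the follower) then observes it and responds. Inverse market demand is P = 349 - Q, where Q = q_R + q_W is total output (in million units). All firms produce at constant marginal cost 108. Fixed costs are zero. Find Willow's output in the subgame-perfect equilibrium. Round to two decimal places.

60.25

The follower Willow best-responds to any q_R: π_W = (349 - Q)q_W - 108q_W.
Follower FOC: 241 - q_R - 2q_W = 0, so q_W(q_R) = (241 - q_R)/2.
The leader anticipates this reaction. Substituting into P = 349 - Q gives P = 457/2 - (1/2)q_R, so π_R = (457/2 - (1/2)q_R)q_R - 108q_R.
Leader FOC: 241/2 - q_R = 0, so q_R = 241/2.
Then q_W = (241 - 241/2)/2 = 241/4.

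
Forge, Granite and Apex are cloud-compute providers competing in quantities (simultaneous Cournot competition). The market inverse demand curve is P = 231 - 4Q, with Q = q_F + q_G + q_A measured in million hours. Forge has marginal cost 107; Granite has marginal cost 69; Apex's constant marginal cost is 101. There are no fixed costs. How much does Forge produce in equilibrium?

5

Forge's profit: π_F = (231 - 4Q)q_F - (107q_F). Setting ∂π_F/∂q_F = 0: 124 - 8q_F - 4(q_G + q_A) = 0.
Granite's profit: π_G = (231 - 4Q)q_G - (69q_G). Setting ∂π_G/∂q_G = 0: 162 - 8q_G - 4(q_F + q_A) = 0.
Apex's first-order condition: 130 - 8q_A - 4(q_F + q_G) = 0.
Adding the 3 conditions: 416 − 8Q − 8Q = 0, i.e. Q = 26.
Back-substituting: q_F = (124 − 104)/4 = 5, q_G = (162 − 104)/4 = 29/2, q_A = (130 − 104)/4 = 13/2.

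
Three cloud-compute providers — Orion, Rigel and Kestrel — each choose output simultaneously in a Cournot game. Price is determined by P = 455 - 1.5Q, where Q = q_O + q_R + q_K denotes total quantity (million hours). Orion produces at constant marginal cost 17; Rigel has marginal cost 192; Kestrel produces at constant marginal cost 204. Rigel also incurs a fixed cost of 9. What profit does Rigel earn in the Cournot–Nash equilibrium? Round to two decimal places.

407.67

Orion's profit: π_O = (455 - 1.5Q)q_O - (17q_O). Setting ∂π_O/∂q_O = 0: 438 - 3q_O - (3/2)(q_R + q_K) = 0.
Rigel's first-order condition: 263 - 3q_R - (3/2)(q_O + q_K) = 0.
Kestrel's first-order condition: 251 - 3q_K - (3/2)(q_O + q_R) = 0.
Summing all 3 equations gives 952 − 6Q = 0, hence Q = 476/3.
Back-substituting: q_O = (438 − 238)/(3/2) = 400/3, q_R = (263 − 238)/(3/2) = 50/3, q_K = (251 − 238)/(3/2) = 26/3.
Price P = 455 - (3/2)·(476/3) = 217.
Rigel's profit: (217 - 192)·(50/3) - 9 = 1223/3.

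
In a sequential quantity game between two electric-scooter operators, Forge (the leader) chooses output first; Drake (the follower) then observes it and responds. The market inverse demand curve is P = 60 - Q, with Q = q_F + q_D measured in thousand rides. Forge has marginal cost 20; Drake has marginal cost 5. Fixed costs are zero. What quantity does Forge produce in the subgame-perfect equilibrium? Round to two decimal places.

12.50

Solve by backward induction. Given q_F, the follower Drake maximises π_D = (60 - q_F - q_D)q_D - 5q_D.
∂π_D/∂q_D = 55 - q_F - 2q_D = 0 gives the reaction function q_D = (55 - q_F)/2.
Forge substitutes q_D(q_F) into its own profit: π_F = q_F(60 - q_F - (55 - q_F)/2) - 20q_F = (65/2 - (1/2)q_F)q_F - 20q_F.
The leader's first-order condition 25/2 - q_F = 0 yields q_F = 25/2.
Then q_D = (55 - 25/2)/2 = 85/4.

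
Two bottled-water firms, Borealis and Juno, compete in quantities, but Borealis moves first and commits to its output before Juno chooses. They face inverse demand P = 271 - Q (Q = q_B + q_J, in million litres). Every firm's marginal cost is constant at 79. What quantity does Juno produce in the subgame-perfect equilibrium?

48

Solve by backward induction. Given q_B, the follower Juno maximises π_J = (271 - q_B - q_J)q_J - 79q_J.
∂π_J/∂q_J = 192 - q_B - 2q_J = 0 gives the reaction function q_J = (192 - q_B)/2.
The leader anticipates this reaction. Substituting into P = 271 - Q gives P = 175 - (1/2)q_B, so π_B = (175 - (1/2)q_B)q_B - 79q_B.
Maximising: ∂π_B/∂q_B = 96 - q_B = 0, giving q_B = 96.
Then q_J = (192 - 96)/2 = 48.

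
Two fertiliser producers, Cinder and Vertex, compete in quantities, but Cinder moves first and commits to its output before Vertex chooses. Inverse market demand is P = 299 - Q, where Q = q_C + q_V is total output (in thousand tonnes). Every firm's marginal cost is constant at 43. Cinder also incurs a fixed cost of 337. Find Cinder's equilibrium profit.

7855

The follower Vertex best-responds to any q_C: π_V = (299 - Q)q_V - 43q_V.
Follower FOC: 256 - q_C - 2q_V = 0, so q_V(q_C) = (256 - q_C)/2.
The leader anticipates this reaction. Substituting into P = 299 - Q gives P = 171 - (1/2)q_C, so π_C = (171 - (1/2)q_C)q_C - 43q_C.
Leader FOC: 128 - q_C = 0, so q_C = 128.
Then q_V = (256 - 128)/2 = 64.
Price P = 299 - 192 = 107.
Cinder's profit: (107 - 43)·128 - 337 = 7855.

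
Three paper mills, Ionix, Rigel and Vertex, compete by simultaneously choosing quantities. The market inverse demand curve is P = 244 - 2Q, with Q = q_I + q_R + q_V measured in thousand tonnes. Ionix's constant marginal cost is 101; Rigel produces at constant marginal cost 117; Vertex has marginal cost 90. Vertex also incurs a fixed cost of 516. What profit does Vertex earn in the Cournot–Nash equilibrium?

636

Ionix's profit: π_I = (244 - 2Q)q_I - (101q_I). Setting ∂π_I/∂q_I = 0: 143 - 4q_I - 2(q_R + q_V) = 0.
Rigel's profit: π_R = (244 - 2Q)q_R - (117q_R). Setting ∂π_R/∂q_R = 0: 127 - 4q_R - 2(q_I + q_V) = 0.
Vertex's profit: π_V = (244 - 2Q)q_V - (90q_V). Setting ∂π_V/∂q_V = 0: 154 - 4q_V - 2(q_I + q_R) = 0.
Adding the 3 conditions: 424 − 4Q − 4Q = 0, i.e. Q = 53.
Back-substituting: q_I = (143 − 106)/2 = 37/2, q_R = (127 − 106)/2 = 21/2, q_V = (154 − 106)/2 = 24.
Price P = 244 - 2·53 = 138.
Vertex's profit: (138 - 90)·24 - 516 = 636.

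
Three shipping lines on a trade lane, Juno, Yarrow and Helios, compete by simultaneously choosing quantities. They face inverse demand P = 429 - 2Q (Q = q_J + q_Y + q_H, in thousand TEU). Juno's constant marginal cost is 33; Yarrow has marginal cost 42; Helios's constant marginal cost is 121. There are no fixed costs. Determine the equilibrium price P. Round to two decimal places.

Juno's profit: π_J = (429 - 2Q)q_J - (33q_J). Setting ∂π_J/∂q_J = 0: 396 - 4q_J - 2(q_Y + q_H) = 0.
Yarrow's profit: π_Y = (429 - 2Q)q_Y - (42q_Y). Setting ∂π_Y/∂q_Y = 0: 387 - 4q_Y - 2(q_J + q_H) = 0.
Helios's profit: π_H = (429 - 2Q)q_H - (121q_H). Setting ∂π_H/∂q_H = 0: 308 - 4q_H - 2(q_J + q_Y) = 0.
Summing all 3 equations gives 1091 − 8Q = 0, hence Q = 1091/8.
Back-substituting: q_J = (396 − 1091/4)/2 = 493/8, q_Y = (387 − 1091/4)/2 = 457/8, q_H = (308 − 1091/4)/2 = 141/8.
Total output Q = 1091/8, so price P = 429 - 2·(1091/8) = 625/4.

156.25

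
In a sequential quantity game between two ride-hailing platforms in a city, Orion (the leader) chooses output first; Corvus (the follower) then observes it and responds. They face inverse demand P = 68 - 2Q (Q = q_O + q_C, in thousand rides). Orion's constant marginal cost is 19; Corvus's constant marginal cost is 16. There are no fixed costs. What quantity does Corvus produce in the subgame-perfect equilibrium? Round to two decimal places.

Solve by backward induction. Given q_O, the follower Corvus maximises π_C = (68 - 2q_O - 2q_C)q_C - 16q_C.
∂π_C/∂q_C = 52 - 2q_O - 4q_C = 0 gives the reaction function q_C = (52 - 2q_O)/4.
Orion substitutes q_C(q_O) into its own profit: π_O = q_O(68 - 2q_O - (52 - 2q_O)/2) - 19q_O = (42 - q_O)q_O - 19q_O.
The leader's first-order condition 23 - 2q_O = 0 yields q_O = 23/2.
Then q_C = (52 - 2·(23/2))/4 = 29/4.

7.25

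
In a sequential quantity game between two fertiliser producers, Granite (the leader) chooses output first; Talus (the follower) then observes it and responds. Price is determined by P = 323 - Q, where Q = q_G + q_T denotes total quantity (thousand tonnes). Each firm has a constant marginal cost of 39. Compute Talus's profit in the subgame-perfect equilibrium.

5041

The follower Talus best-responds to any q_G: π_T = (323 - Q)q_T - 39q_T.
∂π_T/∂q_T = 284 - q_G - 2q_T = 0 gives the reaction function q_T = (284 - q_G)/2.
The leader anticipates this reaction. Substituting into P = 323 - Q gives P = 181 - (1/2)q_G, so π_G = (181 - (1/2)q_G)q_G - 39q_G.
The leader's first-order condition 142 - q_G = 0 yields q_G = 142.
Then q_T = (284 - 142)/2 = 71.
Price P = 323 - 213 = 110.
Talus's profit: (110 - 39)·71 = 5041.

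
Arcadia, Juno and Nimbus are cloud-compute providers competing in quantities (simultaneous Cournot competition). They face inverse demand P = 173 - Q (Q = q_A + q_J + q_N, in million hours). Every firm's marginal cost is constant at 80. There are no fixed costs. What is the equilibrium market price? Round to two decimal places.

Each firm earns π_i = (173 - Q)q_i - 80q_i.
First-order condition (treating rivals' output as given): 93 - 2q_i - Σ_{j≠i} q_j = 0.
With identical firms every q_j equals q_i, so Σ_{j≠i} q_j = 2q_i and 93 = 4q_i, giving q_i = 93/4.
Total output Q = 279/4, so price P = 173 - 279/4 = 413/4.

103.25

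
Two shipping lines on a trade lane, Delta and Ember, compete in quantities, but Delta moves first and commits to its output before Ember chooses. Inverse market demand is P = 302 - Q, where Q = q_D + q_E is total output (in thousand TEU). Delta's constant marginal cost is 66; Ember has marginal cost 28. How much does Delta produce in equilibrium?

99

Solve by backward induction. Given q_D, the follower Ember maximises π_E = (302 - q_D - q_E)q_E - 28q_E.
Follower FOC: 274 - q_D - 2q_E = 0, so q_E(q_D) = (274 - q_D)/2.
Delta substitutes q_E(q_D) into its own profit: π_D = q_D(302 - q_D - (274 - q_D)/2) - 66q_D = (165 - (1/2)q_D)q_D - 66q_D.
The leader's first-order condition 99 - q_D = 0 yields q_D = 99.
Then q_E = (274 - 99)/2 = 175/2.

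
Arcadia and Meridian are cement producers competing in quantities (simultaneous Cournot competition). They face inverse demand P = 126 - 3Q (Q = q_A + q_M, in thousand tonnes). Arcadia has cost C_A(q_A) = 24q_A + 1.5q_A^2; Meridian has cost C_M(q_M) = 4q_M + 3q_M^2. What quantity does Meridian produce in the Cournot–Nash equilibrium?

Arcadia's profit: π_A = (126 - 3Q)q_A - (24q_A + (3/2)q_A²). Setting ∂π_A/∂q_A = 0: 102 - 9q_A - 3(q_M) = 0.
Meridian's first-order condition: 122 - 12q_M - 3(q_A) = 0.
So q_A = (102 - 3q_M)/9 and q_M = (122 - 3q_A)/12.
Solving the pair: q_A = 26/3, q_M = 8.

8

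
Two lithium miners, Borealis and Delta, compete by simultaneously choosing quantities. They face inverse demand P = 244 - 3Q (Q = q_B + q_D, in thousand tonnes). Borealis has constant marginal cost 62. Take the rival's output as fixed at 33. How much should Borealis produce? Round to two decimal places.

13.83

With the rival's output fixed at 33, Borealis's profit is π_B = (244 - 3·33 - 3q_B)q_B - (62q_B) = (145 - 3q_B)q_B - (62q_B).
∂π_B/∂q_B = 83 - 6q_B = 0, so q_B = 83/6.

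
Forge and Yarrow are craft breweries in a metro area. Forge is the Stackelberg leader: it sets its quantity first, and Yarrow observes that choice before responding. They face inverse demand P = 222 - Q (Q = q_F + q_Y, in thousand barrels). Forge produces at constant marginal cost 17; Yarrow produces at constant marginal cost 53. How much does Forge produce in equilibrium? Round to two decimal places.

Solve by backward induction. Given q_F, the follower Yarrow maximises π_Y = (222 - q_F - q_Y)q_Y - 53q_Y.
Setting the follower's marginal profit to zero, 169 - q_F - 2q_Y = 0, i.e. q_Y = (169 - q_F)/2.
The leader anticipates this reaction. Substituting into P = 222 - Q gives P = 275/2 - (1/2)q_F, so π_F = (275/2 - (1/2)q_F)q_F - 17q_F.
Leader FOC: 241/2 - q_F = 0, so q_F = 241/2.
Then q_Y = (169 - 241/2)/2 = 97/4.

120.50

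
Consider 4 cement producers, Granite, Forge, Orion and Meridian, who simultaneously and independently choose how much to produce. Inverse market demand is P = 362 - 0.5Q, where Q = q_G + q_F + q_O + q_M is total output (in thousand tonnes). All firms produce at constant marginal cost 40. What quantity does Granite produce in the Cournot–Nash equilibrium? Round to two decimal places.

128.80

Each firm earns π_i = (362 - 0.5Q)q_i - 40q_i.
Setting ∂π_i/∂q_i = 0 with rivals' quantities fixed: 322 - q_i - (1/2)·Σ_{j≠i} q_j = 0.
By symmetry each firm produces the same amount; substituting Σ_{j≠i} q_j = 3q_i yields q_i = 322/(5/2) = 644/5.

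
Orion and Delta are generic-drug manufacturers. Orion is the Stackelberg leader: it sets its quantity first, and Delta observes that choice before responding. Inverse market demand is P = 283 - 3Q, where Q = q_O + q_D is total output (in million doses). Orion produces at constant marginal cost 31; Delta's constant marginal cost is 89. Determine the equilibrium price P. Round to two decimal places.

108.50

Solve by backward induction. Given q_O, the follower Delta maximises π_D = (283 - 3q_O - 3q_D)q_D - 89q_D.
Setting the follower's marginal profit to zero, 194 - 3q_O - 6q_D = 0, i.e. q_D = (194 - 3q_O)/6.
Orion substitutes q_D(q_O) into its own profit: π_O = q_O(283 - 3q_O - (194 - 3q_O)/2) - 31q_O = (186 - (3/2)q_O)q_O - 31q_O.
The leader's first-order condition 155 - 3q_O = 0 yields q_O = 155/3.
Then q_D = (194 - 3·(155/3))/6 = 13/2.
Total output Q = 349/6, so price P = 283 - 3·(349/6) = 217/2.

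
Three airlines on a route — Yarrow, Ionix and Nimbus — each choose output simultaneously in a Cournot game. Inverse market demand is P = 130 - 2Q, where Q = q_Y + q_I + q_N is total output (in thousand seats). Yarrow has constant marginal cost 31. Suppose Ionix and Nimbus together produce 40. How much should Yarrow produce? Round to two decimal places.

With rivals' combined output fixed at 40, Yarrow's profit is π_Y = (130 - 2·40 - 2q_Y)q_Y - (31q_Y) = (50 - 2q_Y)q_Y - (31q_Y).
∂π_Y/∂q_Y = 19 - 4q_Y = 0, so q_Y = 19/4.

4.75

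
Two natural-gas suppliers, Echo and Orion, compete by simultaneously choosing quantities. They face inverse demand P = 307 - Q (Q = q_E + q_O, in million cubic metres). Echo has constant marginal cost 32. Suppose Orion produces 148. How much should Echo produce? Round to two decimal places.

With the rival's output fixed at 148, Echo's profit is π_E = (307 - 148 - q_E)q_E - (32q_E) = (159 - q_E)q_E - (32q_E).
∂π_E/∂q_E = 127 - 2q_E = 0, so q_E = 127/2.

63.50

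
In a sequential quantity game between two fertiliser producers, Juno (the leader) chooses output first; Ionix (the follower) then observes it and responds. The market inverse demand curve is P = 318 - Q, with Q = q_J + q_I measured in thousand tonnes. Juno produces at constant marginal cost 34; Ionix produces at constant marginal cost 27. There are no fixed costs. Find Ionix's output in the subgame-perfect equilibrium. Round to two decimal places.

76.25

Solve by backward induction. Given q_J, the follower Ionix maximises π_I = (318 - q_J - q_I)q_I - 27q_I.
Setting the follower's marginal profit to zero, 291 - q_J - 2q_I = 0, i.e. q_I = (291 - q_J)/2.
The leader anticipates this reaction. Substituting into P = 318 - Q gives P = 345/2 - (1/2)q_J, so π_J = (345/2 - (1/2)q_J)q_J - 34q_J.
Leader FOC: 277/2 - q_J = 0, so q_J = 277/2.
Then q_I = (291 - 277/2)/2 = 305/4.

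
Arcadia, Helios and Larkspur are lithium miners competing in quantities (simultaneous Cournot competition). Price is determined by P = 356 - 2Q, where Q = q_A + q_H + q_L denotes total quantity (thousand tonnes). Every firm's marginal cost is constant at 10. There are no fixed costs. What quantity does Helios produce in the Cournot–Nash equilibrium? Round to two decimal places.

A representative firm's profit is π_i = q_i(356 - 2Q) - 10q_i.
Setting ∂π_i/∂q_i = 0 with rivals' quantities fixed: 346 - 4q_i - 2·Σ_{j≠i} q_j = 0.
By symmetry each firm produces the same amount; substituting Σ_{j≠i} q_j = 2q_i yields q_i = 346/8 = 173/4.

43.25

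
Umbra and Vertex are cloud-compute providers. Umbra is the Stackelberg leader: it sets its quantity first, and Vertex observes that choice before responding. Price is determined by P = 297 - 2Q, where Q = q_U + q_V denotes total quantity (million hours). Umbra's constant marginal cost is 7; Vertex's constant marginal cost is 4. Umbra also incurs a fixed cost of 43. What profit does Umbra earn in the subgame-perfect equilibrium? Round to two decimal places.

The follower Vertex best-responds to any q_U: π_V = (297 - 2Q)q_V - 4q_V.
Setting the follower's marginal profit to zero, 293 - 2q_U - 4q_V = 0, i.e. q_V = (293 - 2q_U)/4.
The leader anticipates this reaction. Substituting into P = 297 - 2Q gives P = 301/2 - q_U, so π_U = (301/2 - q_U)q_U - 7q_U.
Maximising: ∂π_U/∂q_U = 287/2 - 2q_U = 0, giving q_U = 287/4.
Then q_V = (293 - 2·(287/4))/4 = 299/8.
Price P = 297 - 2·(873/8) = 315/4.
Umbra's profit: (315/4 - 7)·(287/4) - 43 = 5105.0625.

5105.06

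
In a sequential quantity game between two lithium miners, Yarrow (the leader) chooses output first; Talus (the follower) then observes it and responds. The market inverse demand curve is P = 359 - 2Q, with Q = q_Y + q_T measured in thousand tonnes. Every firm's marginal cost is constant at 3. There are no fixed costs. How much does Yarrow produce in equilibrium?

Solve by backward induction. Given q_Y, the follower Talus maximises π_T = (359 - 2q_Y - 2q_T)q_T - 3q_T.
Follower FOC: 356 - 2q_Y - 4q_T = 0, so q_T(q_Y) = (356 - 2q_Y)/4.
Yarrow substitutes q_T(q_Y) into its own profit: π_Y = q_Y(359 - 2q_Y - (356 - 2q_Y)/2) - 3q_Y = (181 - q_Y)q_Y - 3q_Y.
Maximising: ∂π_Y/∂q_Y = 178 - 2q_Y = 0, giving q_Y = 89.
Then q_T = (356 - 2·89)/4 = 89/2.

89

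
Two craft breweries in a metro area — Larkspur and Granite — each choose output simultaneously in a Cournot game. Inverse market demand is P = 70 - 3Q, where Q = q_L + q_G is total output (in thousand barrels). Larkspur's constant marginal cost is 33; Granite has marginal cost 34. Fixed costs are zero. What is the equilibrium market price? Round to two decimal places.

45.67

Larkspur's profit: π_L = (70 - 3Q)q_L - (33q_L). Setting ∂π_L/∂q_L = 0: 37 - 6q_L - 3(q_G) = 0.
Granite's first-order condition: 36 - 6q_G - 3(q_L) = 0.
Rearranging gives the reaction functions q_L = (37 - 3q_G)/6 and q_G = (36 - 3q_L)/6.
Solving the pair: q_L = 38/9, q_G = 35/9.
Total output Q = 73/9, so price P = 70 - 3·(73/9) = 137/3.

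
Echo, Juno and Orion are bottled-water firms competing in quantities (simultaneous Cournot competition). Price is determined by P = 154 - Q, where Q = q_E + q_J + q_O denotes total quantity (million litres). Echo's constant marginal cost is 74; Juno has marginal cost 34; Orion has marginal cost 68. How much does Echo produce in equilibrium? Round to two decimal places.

8.50

Echo's profit: π_E = (154 - Q)q_E - (74q_E). Setting ∂π_E/∂q_E = 0: 80 - 2q_E - (q_J + q_O) = 0.
Juno's profit: π_J = (154 - Q)q_J - (34q_J). Setting ∂π_J/∂q_J = 0: 120 - 2q_J - (q_E + q_O) = 0.
Orion's profit: π_O = (154 - Q)q_O - (68q_O). Setting ∂π_O/∂q_O = 0: 86 - 2q_O - (q_E + q_J) = 0.
Adding the 3 first-order conditions: 286 − 4Q = 0, so Q = 143/2.
Back-substituting: q_E = (80 − 143/2) = 17/2, q_J = (120 − 143/2) = 97/2, q_O = (86 − 143/2) = 29/2.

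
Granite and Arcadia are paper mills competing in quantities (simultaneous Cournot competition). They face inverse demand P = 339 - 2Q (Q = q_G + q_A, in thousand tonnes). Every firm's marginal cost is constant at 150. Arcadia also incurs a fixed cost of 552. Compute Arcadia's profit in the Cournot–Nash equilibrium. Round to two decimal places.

1432.50

A representative firm's profit is π_i = q_i(339 - 2Q) - 150q_i.
Setting ∂π_i/∂q_i = 0 with rivals' quantities fixed: 189 - 4q_i - 2q_j = 0.
With identical firms every q_j equals q_i, so q_j = q_i and 189 = 6q_i, giving q_i = 63/2.
Price P = 339 - 2·63 = 213.
Arcadia's profit: (213 - 150)·(63/2) - 552 = 1432.5000.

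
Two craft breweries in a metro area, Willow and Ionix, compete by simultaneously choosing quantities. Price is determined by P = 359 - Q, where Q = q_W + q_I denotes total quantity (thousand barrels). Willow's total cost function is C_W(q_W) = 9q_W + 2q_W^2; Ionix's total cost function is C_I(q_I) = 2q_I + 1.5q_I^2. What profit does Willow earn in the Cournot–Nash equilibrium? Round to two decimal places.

Willow's profit: π_W = (359 - Q)q_W - (9q_W + 2q_W²). Setting ∂π_W/∂q_W = 0: 350 - 6q_W - (q_I) = 0.
Ionix's first-order condition: 357 - 5q_I - (q_W) = 0.
Best responses: q_W = (350 - q_I)/6, q_I = (357 - q_W)/5.
Solving the pair: q_W = 1393/29, q_I = 1792/29.
Price P = 359 - 109.8276 = 249.1724.
Willow's profit: 249.1724·(1393/29) - 9·(1393/29) - 2(1393/29)² = 6921.9346.

6921.93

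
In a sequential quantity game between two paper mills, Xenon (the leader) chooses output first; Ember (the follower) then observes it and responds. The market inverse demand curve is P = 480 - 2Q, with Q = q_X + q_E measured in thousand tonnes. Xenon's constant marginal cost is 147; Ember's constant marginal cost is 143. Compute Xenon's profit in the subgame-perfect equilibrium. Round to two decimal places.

The follower Ember best-responds to any q_X: π_E = (480 - 2Q)q_E - 143q_E.
Follower FOC: 337 - 2q_X - 4q_E = 0, so q_E(q_X) = (337 - 2q_X)/4.
Xenon substitutes q_E(q_X) into its own profit: π_X = q_X(480 - 2q_X - (337 - 2q_X)/2) - 147q_X = (623/2 - q_X)q_X - 147q_X.
The leader's first-order condition 329/2 - 2q_X = 0 yields q_X = 329/4.
Then q_E = (337 - 2·(329/4))/4 = 345/8.
Price P = 480 - 2·(1003/8) = 917/4.
Xenon's profit: (917/4 - 147)·(329/4) = 6765.0625.

6765.06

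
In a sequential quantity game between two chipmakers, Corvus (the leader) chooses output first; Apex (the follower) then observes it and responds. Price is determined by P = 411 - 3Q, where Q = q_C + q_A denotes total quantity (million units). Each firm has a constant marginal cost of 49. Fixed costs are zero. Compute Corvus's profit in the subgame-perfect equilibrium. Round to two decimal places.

5460.17

The follower Apex best-responds to any q_C: π_A = (411 - 3Q)q_A - 49q_A.
Follower FOC: 362 - 3q_C - 6q_A = 0, so q_A(q_C) = (362 - 3q_C)/6.
Corvus substitutes q_A(q_C) into its own profit: π_C = q_C(411 - 3q_C - (362 - 3q_C)/2) - 49q_C = (230 - (3/2)q_C)q_C - 49q_C.
The leader's first-order condition 181 - 3q_C = 0 yields q_C = 181/3.
Then q_A = (362 - 3·(181/3))/6 = 181/6.
Price P = 411 - 3·(181/2) = 279/2.
Corvus's profit: (279/2 - 49)·(181/3) = 5460.1667.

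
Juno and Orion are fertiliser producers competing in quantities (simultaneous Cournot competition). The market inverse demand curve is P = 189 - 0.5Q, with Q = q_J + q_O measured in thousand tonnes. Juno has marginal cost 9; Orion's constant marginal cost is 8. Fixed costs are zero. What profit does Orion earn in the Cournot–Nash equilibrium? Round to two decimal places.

Juno's profit: π_J = (189 - 0.5Q)q_J - (9q_J). Setting ∂π_J/∂q_J = 0: 180 - q_J - (1/2)(q_O) = 0.
Orion's first-order condition: 181 - q_O - (1/2)(q_J) = 0.
Best responses: q_J = (180 - (1/2)q_O), q_O = (181 - (1/2)q_J).
Solving the pair: q_J = 358/3, q_O = 364/3.
Price P = 189 - (1/2)·(722/3) = 206/3.
Orion's profit: (206/3 - 8)·(364/3) = 7360.8889.

7360.89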